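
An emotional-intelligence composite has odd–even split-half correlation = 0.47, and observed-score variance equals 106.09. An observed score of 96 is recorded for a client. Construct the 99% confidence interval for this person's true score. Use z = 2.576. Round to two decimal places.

[80.07, 111.93]

σ = 106.09^(1/2) = 10.3000
Spearman-Brown: r = 2(0.47) / (1 + 0.47) = 0.9400 / 1.4700 ≈ 0.6395
SEM = 10.3000 · √(1 − 0.6395) = 10.3000 · √0.3605 ≈ 10.3000 · 0.6005 ≈ 6.1847
2.576 · SEM ≈ 15.9317
99% CI: 96 ± 15.9317 = [80.0683, 111.9317]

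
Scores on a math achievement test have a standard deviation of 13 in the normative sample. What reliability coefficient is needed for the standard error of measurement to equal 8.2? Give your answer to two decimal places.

0.60

Required reliability = 1 − (SEM/SD)² = 1 − 0.3979 ≈ 0.6021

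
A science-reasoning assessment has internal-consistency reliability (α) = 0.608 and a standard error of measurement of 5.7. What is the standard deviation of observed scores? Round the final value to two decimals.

9.10

SD = 5.7 / √(1 − 0.608) ≈ 9.1040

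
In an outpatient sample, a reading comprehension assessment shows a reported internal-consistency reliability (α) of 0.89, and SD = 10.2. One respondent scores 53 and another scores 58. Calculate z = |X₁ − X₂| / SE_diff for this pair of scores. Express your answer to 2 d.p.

SEM = 10.2000 · √(1 − 0.8900) = 10.2000 · √0.1100 ≈ 10.2000 · 0.3317 ≈ 3.3830
SE_diff = √2 · SEM ≈ 4.7842
z = |53 − 58| / 4.7842 = 5 / 4.7842 ≈ 1.0451

1.05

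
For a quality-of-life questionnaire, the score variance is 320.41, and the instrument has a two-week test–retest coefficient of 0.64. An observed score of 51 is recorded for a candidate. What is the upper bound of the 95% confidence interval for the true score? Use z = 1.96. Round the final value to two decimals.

SD = √320.41 ≃ 17.900
SEM = 17.900 * √(1 − 0.640) = 17.900 * √0.360 ≃ 17.900 * 0.600 ≃ 10.740
Margin = 1.96 * 10.740 ≃ 21.050
Upper limit = 51 + 21.050 ≃ 72.050

72.05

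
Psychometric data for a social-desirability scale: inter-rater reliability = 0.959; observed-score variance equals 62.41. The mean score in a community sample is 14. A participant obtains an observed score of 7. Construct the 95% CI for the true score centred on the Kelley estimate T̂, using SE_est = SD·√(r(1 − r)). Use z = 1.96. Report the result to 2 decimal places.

σ = 62.41^(1/2) = 7.900
T̂ = 0.959(7) + 0.041(14) ≈ 7.287
SE_est = SD · √(r(1 − r)) = 7.900 · √0.039 ≈ 7.900 · 0.198 ≈ 1.566
CI = 7.287 ± 1.96 · 1.566 → [4.217, 10.357]

[4.22, 10.36]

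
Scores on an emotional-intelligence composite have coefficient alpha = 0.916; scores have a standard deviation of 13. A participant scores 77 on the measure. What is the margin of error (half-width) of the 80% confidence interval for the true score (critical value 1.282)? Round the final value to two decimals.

4.83

SEM = 13.00000 · √(1 − 0.91600) = 13.00000 · √0.08400 ≈ 13.00000 · 0.28983 ≈ 3.76776
Margin = 1.282 · 3.76776 ≈ 4.83027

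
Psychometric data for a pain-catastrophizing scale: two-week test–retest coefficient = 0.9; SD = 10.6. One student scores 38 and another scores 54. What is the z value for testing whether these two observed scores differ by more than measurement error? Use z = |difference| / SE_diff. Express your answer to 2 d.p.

3.38

SEM = 10.6000·√(1 − 0.9000) ≃ 3.3520
SE_diff = √2 · SEM ≃ 4.7405
z = 16 / 4.7405 ≃ 3.3752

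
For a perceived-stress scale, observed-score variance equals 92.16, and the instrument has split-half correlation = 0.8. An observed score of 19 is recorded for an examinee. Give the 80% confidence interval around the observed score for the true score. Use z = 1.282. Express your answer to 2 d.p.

[14.90, 23.10]

SD = √92.16 ≈ 9.6000
Full-length reliability (Spearman-Brown) = 2(0.8)/(1+0.8) ≈ 0.8889
The standard error of measurement is 9.6000*√(1 − 0.8889) ≈ 9.6000*0.3333 ≈ 3.2000.
Half-width = 1.282*3.2000 ≈ 4.1024
80% CI: 19 ± 4.1024 = [14.8976, 23.1024]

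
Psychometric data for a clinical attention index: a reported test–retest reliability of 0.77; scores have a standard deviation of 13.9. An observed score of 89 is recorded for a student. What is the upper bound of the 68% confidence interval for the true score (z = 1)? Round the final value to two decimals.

95.67

SEM = 13.900·√(1 − 0.770) ≈ 6.666
1 · SEM ≈ 6.666
Upper limit = 89 + 6.666 ≈ 95.666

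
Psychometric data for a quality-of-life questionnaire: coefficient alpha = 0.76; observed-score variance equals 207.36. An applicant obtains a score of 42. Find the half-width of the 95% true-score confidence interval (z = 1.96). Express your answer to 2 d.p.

σ = 207.36^(1/2) = 14.400
The standard error of measurement is 14.400*√(1 − 0.760) ≈ 14.400*0.490 ≈ 7.055.
1.96 * SEM ≈ 13.827

13.83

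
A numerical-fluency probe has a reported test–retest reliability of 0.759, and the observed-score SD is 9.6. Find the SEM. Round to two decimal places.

SEM = 9.6000 * √(1 − 0.7590) = 9.6000 * √0.2410 ≈ 9.6000 * 0.4909 ≈ 4.7128

4.71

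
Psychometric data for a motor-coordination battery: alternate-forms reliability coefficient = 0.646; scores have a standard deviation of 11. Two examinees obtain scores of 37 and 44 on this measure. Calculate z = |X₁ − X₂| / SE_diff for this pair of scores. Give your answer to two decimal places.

SEM = 11.000 × √(1 − 0.646) = 11.000 × √0.354 ≈ 11.000 × 0.595 ≈ 6.545
Standard error of the difference = 6.545·√2 ≈ 9.256
z = 7 / 9.256 ≈ 0.756

0.76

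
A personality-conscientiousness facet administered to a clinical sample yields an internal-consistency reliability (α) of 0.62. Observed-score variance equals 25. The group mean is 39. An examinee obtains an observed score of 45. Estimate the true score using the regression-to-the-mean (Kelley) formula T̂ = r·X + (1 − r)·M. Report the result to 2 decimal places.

T̂ = r·X + (1 − r)·M = 0.620*45 + 0.380*39 = 27.900 + 14.820 ≈ 42.720

42.72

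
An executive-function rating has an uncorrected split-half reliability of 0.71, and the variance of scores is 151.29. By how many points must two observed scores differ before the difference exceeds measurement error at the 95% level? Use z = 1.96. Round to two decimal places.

σ = 151.29^(1/2) = 12.300
Spearman-Brown: r = 2(0.71) / (1 + 0.71) = 1.420 / 1.710 ≃ 0.830
The standard error of measurement is 12.300*√(1 − 0.830) ≃ 12.300*0.412 ≃ 5.065.
SE_diff = SEM * √2 ≃ 5.065 * 1.414 ≃ 7.163
Smallest detectable difference = 1.96*7.163 ≃ 14.040

14.04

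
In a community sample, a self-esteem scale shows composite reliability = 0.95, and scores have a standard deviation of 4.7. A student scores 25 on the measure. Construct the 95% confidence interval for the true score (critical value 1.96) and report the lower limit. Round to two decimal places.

22.94

SEM = 4.7000 · √(1 − 0.9500) = 4.7000 · √0.0500 ≈ 4.7000 · 0.2236 ≈ 1.0510
Margin = 1.96 · 1.0510 ≈ 2.0599
Lower limit = 25 − 2.0599 ≈ 22.9401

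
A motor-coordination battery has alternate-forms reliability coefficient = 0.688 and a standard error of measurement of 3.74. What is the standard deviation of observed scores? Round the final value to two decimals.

6.70

σ = SEM·(1 − r)^(−1/2) ≃ 3.74·1.7903 ≃ 6.6957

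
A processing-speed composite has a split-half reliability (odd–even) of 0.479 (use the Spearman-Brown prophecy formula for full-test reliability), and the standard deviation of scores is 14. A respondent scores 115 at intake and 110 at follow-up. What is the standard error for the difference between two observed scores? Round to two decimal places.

Spearman-Brown: r = 2(0.479) / (1 + 0.479) = 0.9580 / 1.4790 ≈ 0.6477
The standard error of measurement is 14.0000·√(1 − 0.6477) ≈ 14.0000·0.5935 ≈ 8.3093.
Standard error of the difference = 8.3093·√2 ≈ 11.7511

11.75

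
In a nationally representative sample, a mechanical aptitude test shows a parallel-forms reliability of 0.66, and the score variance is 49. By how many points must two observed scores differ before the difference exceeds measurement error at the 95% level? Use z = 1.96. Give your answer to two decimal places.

11.31

σ = 49^(1/2) = 7.0000
SEM = 7.0000 · √(1 − 0.6600) = 7.0000 · √0.3400 ≈ 7.0000 · 0.5831 ≈ 4.0817
SE_diff = √2 · SEM ≈ 5.7723
Smallest detectable difference = 1.96·5.7723 ≈ 11.3138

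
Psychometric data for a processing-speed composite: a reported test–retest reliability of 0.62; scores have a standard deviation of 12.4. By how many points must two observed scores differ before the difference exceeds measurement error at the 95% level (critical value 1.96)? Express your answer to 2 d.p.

21.19

SEM = 12.4000*√(1 − 0.6200) ≈ 7.6439
SE_diff = √2 * SEM ≈ 10.8101
Minimum reliable difference = 1.96 * SE_diff ≈ 1.96 * 10.8101 ≈ 21.1877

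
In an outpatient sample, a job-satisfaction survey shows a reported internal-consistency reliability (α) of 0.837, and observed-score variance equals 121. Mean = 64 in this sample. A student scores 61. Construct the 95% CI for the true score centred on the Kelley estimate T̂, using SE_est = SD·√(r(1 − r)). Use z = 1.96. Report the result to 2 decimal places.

SD = √121 = 11.0000
T̂ = r·X + (1 − r)·M = 0.8370×61 + 0.1630×64 = 51.0570 + 10.4320 ≃ 61.4890
SE_est = SD × √(r(1 − r)) = 11.0000 × √0.1364 ≃ 11.0000 × 0.3694 ≃ 4.0630
95% CI: 61.4890 ± 7.9635 ≃ (53.5255, 69.4525)

[53.53, 69.45]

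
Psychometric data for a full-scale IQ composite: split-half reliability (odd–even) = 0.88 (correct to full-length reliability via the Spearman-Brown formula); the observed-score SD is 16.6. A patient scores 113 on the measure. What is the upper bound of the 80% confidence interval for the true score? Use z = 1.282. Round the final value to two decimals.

Spearman-Brown: r = 2(0.88) / (1 + 0.88) = 1.7600 / 1.8800 ≃ 0.9362
SEM = 16.6000*√(1 − 0.9362) ≃ 4.1939
Margin = 1.282 * 4.1939 ≃ 5.3766
Upper bound: 113 + 5.3766 = 118.3766

118.38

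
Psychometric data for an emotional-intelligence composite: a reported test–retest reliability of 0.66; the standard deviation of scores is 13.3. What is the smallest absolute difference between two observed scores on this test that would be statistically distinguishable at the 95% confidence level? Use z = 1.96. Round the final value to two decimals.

21.50

SEM = 13.3000 * √(1 − 0.6600) = 13.3000 * √0.3400 ≈ 13.3000 * 0.5831 ≈ 7.7552
SE_diff = √2 * SEM ≈ 10.9675
Smallest detectable difference = 1.96*10.9675 ≈ 21.4962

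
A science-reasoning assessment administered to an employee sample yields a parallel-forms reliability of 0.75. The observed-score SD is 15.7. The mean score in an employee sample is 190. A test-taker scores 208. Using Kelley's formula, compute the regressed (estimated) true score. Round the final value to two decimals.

203.50

Estimated true score = 0.750×208 + (1 − 0.750)×190 ≃ 203.500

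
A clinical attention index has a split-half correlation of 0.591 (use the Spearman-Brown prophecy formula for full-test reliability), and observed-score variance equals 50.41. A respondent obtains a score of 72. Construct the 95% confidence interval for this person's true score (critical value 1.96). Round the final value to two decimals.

[64.94, 79.06]

σ = 50.41^(1/2) = 7.1000
Full-length reliability (Spearman-Brown) = 2(0.591)/(1+0.591) ≈ 0.7429
SEM = 7.1000*√(1 − 0.7429) ≈ 3.5999
Margin = 1.96 * 3.5999 ≈ 7.0557
Interval: (64.9443, 79.0557)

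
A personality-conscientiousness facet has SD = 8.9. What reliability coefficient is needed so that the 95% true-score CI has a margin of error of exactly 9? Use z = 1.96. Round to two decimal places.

0.73

Required SEM = 9 / 1.96 ≈ 4.5918
r = 1 − (4.5918/8.9)² ≈ 1 − 0.2662 ≈ 0.7338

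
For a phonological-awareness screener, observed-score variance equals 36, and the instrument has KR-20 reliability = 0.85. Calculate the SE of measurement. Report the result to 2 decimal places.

2.32

SD = √36 ≈ 6.00000
SEM = 6.00000·√(1 − 0.85000) ≈ 2.32379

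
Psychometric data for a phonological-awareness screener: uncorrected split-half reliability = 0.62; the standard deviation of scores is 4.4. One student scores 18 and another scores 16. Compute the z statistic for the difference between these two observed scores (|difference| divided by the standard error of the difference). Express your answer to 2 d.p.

0.66

Full-length reliability (Spearman-Brown) = 2(0.62)/(1+0.62) ≃ 0.7654
SEM = 4.4000 * √(1 − 0.7654) = 4.4000 * √0.2346 ≃ 4.4000 * 0.4843 ≃ 2.1310
SE_diff = √2 * SEM ≃ 3.0137
z = |18 − 16| / 3.0137 = 2 / 3.0137 ≃ 0.6636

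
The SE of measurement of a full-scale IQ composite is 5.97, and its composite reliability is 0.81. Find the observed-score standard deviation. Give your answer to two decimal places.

SD = 5.97 / √(1 − 0.81) ≃ 13.69612

13.70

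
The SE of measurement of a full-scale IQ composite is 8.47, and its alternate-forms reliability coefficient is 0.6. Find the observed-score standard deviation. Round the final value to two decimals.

σ = SEM·(1 − r)^(−1/2) ≈ 8.47*1.5811 ≈ 13.3922

13.39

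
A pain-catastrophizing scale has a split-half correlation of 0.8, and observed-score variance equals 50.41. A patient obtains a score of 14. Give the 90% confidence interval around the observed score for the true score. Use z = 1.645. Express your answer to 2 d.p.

[10.11, 17.89]

SD = √50.41 = 7.10000
Spearman-Brown: r = 2(0.8) / (1 + 0.8) = 1.60000 / 1.80000 ≈ 0.88889
SEM = 7.10000 · √(1 − 0.88889) = 7.10000 · √0.11111 ≈ 7.10000 · 0.33333 ≈ 2.36667
Margin = 1.645 · 2.36667 ≈ 3.89317
90% CI: 14 ± 3.89317 = [10.10683, 17.89317]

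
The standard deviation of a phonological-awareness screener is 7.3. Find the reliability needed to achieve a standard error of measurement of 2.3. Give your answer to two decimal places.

0.90

r = 1 − (2.300/7.3)² ≈ 1 − 0.099 ≈ 0.901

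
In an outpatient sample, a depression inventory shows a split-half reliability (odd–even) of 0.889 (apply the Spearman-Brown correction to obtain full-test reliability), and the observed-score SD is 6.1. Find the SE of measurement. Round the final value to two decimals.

Spearman-Brown: r = 2(0.889) / (1 + 0.889) = 1.778 / 1.889 ≈ 0.941
SEM = 6.100 * √(1 − 0.941) = 6.100 * √0.059 ≈ 6.100 * 0.242 ≈ 1.479

1.48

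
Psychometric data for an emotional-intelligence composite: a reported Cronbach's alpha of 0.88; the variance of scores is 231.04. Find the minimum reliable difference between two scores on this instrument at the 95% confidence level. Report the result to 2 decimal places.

14.60

σ = 231.04^(1/2) = 15.20000
SEM = 15.20000 · √(1 − 0.88000) = 15.20000 · √0.12000 ≈ 15.20000 · 0.34641 ≈ 5.26543
SE_diff = √2 · SEM ≈ 7.44645
Minimum reliable difference = 1.96 · SE_diff ≈ 1.96 · 7.44645 ≈ 14.59504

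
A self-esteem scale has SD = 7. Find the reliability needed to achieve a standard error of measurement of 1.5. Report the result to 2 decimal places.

r = 1 − (1.500/7)² ≈ 1 − 0.046 ≈ 0.954

0.95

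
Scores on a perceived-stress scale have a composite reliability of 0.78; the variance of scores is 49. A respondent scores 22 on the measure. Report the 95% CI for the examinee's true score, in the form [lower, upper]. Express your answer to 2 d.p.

SD = √49 = 7.0000
SEM = 7.0000 · √(1 − 0.7800) = 7.0000 · √0.2200 ≈ 7.0000 · 0.4690 ≈ 3.2833
Half-width = 1.96·3.2833 ≈ 6.4353
Interval: (15.5647, 28.4353)

[15.56, 28.44]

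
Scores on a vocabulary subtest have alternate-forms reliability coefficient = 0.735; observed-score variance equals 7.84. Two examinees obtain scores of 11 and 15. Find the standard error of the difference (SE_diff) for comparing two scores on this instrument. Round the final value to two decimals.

2.04

SD = √7.84 ≃ 2.8000
SEM = 2.8000 * √(1 − 0.7350) = 2.8000 * √0.2650 ≃ 2.8000 * 0.5148 ≃ 1.4414
Standard error of the difference = 1.4414·√2 ≃ 2.0384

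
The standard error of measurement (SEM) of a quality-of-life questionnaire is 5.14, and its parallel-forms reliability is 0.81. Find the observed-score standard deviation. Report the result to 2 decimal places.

SD = SEM / √(1 − r) = 5.14 / √0.19000 ≈ 5.14 / 0.43589 ≈ 11.79197

11.79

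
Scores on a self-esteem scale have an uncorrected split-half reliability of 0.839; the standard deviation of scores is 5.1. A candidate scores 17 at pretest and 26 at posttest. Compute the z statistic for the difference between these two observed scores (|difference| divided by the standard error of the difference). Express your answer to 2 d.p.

r_full = 2·0.839 / (1 + 0.839) ≈ 0.912
SEM = 5.100·√(1 − 0.912) ≈ 1.509
SE_diff = √2 · SEM ≈ 2.134
z = 9 / 2.134 ≈ 4.217

4.22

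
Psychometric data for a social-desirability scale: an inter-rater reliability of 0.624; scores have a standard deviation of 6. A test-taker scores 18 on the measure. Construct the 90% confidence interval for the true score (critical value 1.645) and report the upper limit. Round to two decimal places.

SEM = 6.000 * √(1 − 0.624) = 6.000 * √0.376 ≈ 6.000 * 0.613 ≈ 3.679
Half-width = 1.645*3.679 ≈ 6.052
Upper bound: 18 + 6.052 = 24.052

24.05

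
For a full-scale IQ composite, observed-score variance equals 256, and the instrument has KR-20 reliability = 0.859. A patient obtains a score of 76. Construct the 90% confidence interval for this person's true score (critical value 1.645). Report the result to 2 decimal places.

[66.12, 85.88]

σ = 256^(1/2) = 16.000
SEM = 16.000 * √(1 − 0.859) = 16.000 * √0.141 ≈ 16.000 * 0.375 ≈ 6.008
Half-width = 1.645*6.008 ≈ 9.883
CI = 76 ± 9.883 → [66.117, 85.883]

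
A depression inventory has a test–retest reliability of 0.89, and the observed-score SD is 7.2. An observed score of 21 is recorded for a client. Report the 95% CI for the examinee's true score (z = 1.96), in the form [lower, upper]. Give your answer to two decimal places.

[16.32, 25.68]

SEM = 7.2000×√(1 − 0.8900) ≈ 2.3880
Margin = 1.96 × 2.3880 ≈ 4.6804
95% CI: 21 ± 4.6804 = [16.3196, 25.6804]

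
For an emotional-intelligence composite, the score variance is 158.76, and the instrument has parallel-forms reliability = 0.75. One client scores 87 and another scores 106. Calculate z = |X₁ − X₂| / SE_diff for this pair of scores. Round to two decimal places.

σ = 158.76^(1/2) = 12.60000
The standard error of measurement is 12.60000×√(1 − 0.75000) ≈ 12.60000×0.50000 ≈ 6.30000.
SE_diff = SEM × √2 ≈ 6.30000 × 1.41421 ≈ 8.90955
z = |87 − 106| / 8.90955 = 19 / 8.90955 ≈ 2.13254

2.13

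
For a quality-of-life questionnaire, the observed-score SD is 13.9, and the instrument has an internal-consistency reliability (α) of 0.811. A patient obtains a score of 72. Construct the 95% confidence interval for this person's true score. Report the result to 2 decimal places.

The standard error of measurement is 13.9000×√(1 − 0.8110) ≈ 13.9000×0.4347 ≈ 6.0429.
Margin = 1.96 × 6.0429 ≈ 11.8441
Interval: (60.1559, 83.8441)

[60.16, 83.84]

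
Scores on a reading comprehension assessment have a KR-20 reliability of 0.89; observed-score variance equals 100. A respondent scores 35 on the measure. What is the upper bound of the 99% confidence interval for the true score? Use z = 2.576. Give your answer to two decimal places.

SD = √100 = 10.000
SEM = 10.000 × √(1 − 0.890) = 10.000 × √0.110 ≈ 10.000 × 0.332 ≈ 3.317
Margin = 2.576 × 3.317 ≈ 8.544
Upper bound: 35 + 8.544 = 43.544

43.54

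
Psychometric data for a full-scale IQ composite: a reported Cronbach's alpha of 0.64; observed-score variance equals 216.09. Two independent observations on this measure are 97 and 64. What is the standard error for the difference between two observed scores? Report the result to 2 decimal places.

SD = √216.09 = 14.70000
SEM = 14.70000 * √(1 − 0.64000) = 14.70000 * √0.36000 ≈ 14.70000 * 0.60000 ≈ 8.82000
SE_diff = SEM * √2 ≈ 8.82000 * 1.41421 ≈ 12.47336

12.47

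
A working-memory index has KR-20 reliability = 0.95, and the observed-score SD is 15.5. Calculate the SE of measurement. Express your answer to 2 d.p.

SEM = 15.5000*√(1 − 0.9500) ≈ 3.4659

3.47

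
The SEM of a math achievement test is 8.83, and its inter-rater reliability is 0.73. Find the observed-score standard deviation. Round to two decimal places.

16.99

SD = SEM / √(1 − r) = 8.83 / √0.270 ≈ 8.83 / 0.520 ≈ 16.993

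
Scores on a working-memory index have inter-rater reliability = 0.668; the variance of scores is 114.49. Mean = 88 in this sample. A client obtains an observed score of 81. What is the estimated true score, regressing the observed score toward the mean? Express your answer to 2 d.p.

T̂ = r·X + (1 − r)·M = 0.66800·81 + 0.33200·88 = 54.10800 + 29.21600 ≃ 83.32400

83.32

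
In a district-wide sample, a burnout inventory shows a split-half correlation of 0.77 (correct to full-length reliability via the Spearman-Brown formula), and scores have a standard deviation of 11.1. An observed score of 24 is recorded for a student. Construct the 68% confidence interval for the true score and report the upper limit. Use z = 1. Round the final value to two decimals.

r_full = 2·0.77 / (1 + 0.77) ≃ 0.870
SEM = 11.100 * √(1 − 0.870) = 11.100 * √0.130 ≃ 11.100 * 0.360 ≃ 4.001
Margin = 1 * 4.001 ≃ 4.001
Upper limit = 24 + 4.001 ≃ 28.001

28.00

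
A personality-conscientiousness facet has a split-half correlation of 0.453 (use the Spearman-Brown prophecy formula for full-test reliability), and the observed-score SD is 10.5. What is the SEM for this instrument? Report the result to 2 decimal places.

Full-length reliability (Spearman-Brown) = 2(0.453)/(1+0.453) ≈ 0.6235
SEM = 10.5000 × √(1 − 0.6235) = 10.5000 × √0.3765 ≈ 10.5000 × 0.6136 ≈ 6.4424

6.44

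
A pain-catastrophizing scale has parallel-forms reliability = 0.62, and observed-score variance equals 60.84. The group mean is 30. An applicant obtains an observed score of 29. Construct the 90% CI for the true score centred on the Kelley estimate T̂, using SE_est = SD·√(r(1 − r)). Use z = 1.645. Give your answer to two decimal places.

[23.15, 35.61]

SD = √60.84 = 7.80000
T̂ = r·X + (1 − r)·M = 0.62000×29 + 0.38000×30 = 17.98000 + 11.40000 ≃ 29.38000
SE_est = SD × √(r(1 − r)) = 7.80000 × √0.23560 ≃ 7.80000 × 0.48539 ≃ 3.78601
CI = 29.38000 ± 1.645 × 3.78601 → [23.15201, 35.60799]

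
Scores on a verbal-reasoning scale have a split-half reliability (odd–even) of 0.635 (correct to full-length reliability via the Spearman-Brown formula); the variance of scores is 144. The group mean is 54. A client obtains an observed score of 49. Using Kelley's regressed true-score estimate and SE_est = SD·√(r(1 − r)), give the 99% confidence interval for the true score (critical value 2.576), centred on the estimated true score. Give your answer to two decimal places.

[37.24, 62.99]

SD = √144 ≈ 12.00000
Spearman-Brown: r = 2(0.635) / (1 + 0.635) = 1.27000 / 1.63500 ≈ 0.77676
T̂ = 0.77676(49) + 0.22324(54) ≈ 50.11621
SE_est = SD × √(r(1 − r)) = 12.00000 × √0.17340 ≈ 12.00000 × 0.41642 ≈ 4.99703
99% CI: 50.11621 ± 12.87234 ≈ (37.24386, 62.98855)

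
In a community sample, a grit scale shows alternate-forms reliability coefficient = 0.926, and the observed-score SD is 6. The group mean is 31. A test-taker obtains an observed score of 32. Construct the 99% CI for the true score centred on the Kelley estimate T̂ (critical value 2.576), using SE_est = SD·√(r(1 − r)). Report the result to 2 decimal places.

Estimated true score = 0.92600·32 + (1 − 0.92600)·31 ≃ 31.92600
SE_est = 6.00000·√(0.92600·0.07400) ≃ 1.57063
CI = 31.92600 ± 2.576 · 1.57063 → [27.88007, 35.97193]

[27.88, 35.97]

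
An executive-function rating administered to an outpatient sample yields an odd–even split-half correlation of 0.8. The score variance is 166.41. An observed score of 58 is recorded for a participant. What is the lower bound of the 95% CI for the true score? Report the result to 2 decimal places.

SD = √166.41 ≈ 12.9000
Full-length reliability (Spearman-Brown) = 2(0.8)/(1+0.8) ≈ 0.8889
The standard error of measurement is 12.9000*√(1 − 0.8889) ≈ 12.9000*0.3333 ≈ 4.3000.
Half-width = 1.96*4.3000 ≈ 8.4280
Lower limit = 58 − 8.4280 ≈ 49.5720

49.57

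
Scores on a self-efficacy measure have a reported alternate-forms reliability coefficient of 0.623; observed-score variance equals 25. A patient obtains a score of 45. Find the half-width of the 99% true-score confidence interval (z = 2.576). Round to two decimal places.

7.91

σ = 25^(1/2) = 5.0000
SEM = 5.0000 · √(1 − 0.6230) = 5.0000 · √0.3770 ≃ 5.0000 · 0.6140 ≃ 3.0700
Half-width = 2.576·3.0700 ≃ 7.9084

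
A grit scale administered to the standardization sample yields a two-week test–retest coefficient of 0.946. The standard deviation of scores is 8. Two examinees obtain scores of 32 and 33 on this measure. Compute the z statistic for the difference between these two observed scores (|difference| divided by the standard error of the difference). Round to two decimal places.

The standard error of measurement is 8.00000·√(1 − 0.94600) ≈ 8.00000·0.23238 ≈ 1.85903.
SE_diff = SEM · √2 ≈ 1.85903 · 1.41421 ≈ 2.62907
z = |32 − 33| / 2.62907 = 1 / 2.62907 ≈ 0.38036

0.38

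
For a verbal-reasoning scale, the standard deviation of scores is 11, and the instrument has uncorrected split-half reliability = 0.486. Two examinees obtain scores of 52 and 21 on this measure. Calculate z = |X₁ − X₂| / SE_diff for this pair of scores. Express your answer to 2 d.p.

3.39

Full-length reliability (Spearman-Brown) = 2(0.486)/(1+0.486) ≃ 0.6541
The standard error of measurement is 11.0000·√(1 − 0.6541) ≃ 11.0000·0.5881 ≃ 6.4694.
Standard error of the difference = 6.4694·√2 ≃ 9.1491
z = 31 / 9.1491 ≃ 3.3883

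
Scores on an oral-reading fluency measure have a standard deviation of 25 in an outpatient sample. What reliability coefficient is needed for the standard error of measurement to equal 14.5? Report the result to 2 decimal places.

0.66

r = 1 − (SEM / SD)² = 1 − (14.50000 / 25)² ≈ 1 − 0.33640 ≈ 0.66360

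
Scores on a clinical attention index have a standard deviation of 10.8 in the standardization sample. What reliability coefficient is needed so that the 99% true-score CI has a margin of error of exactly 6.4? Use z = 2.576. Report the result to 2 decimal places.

0.95

SEM needed = half-width / z = 6.4/2.576 ≈ 2.484
r = 1 − (SEM / SD)² = 1 − (2.484 / 10.8)² ≈ 1 − 0.053 ≈ 0.947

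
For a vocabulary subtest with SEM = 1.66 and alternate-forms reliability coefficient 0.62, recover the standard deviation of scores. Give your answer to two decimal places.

SD = 1.66 / √(1 − 0.62) ≃ 2.6929

2.69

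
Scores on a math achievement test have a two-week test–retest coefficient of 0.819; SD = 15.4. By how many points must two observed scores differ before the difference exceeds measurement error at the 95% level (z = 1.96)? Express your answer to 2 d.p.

18.16

SEM = 15.4000 * √(1 − 0.8190) = 15.4000 * √0.1810 ≃ 15.4000 * 0.4254 ≃ 6.5518
SE_diff = √2 * SEM ≃ 9.2656
Minimum reliable difference = 1.96 * SE_diff ≃ 1.96 * 9.2656 ≃ 18.1606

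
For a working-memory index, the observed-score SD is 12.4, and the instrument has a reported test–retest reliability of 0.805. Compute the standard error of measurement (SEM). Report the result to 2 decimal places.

The standard error of measurement is 12.400*√(1 − 0.805) ≈ 12.400*0.442 ≈ 5.476.

5.48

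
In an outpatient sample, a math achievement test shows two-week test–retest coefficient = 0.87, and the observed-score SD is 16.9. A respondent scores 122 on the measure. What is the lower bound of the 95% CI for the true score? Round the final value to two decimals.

110.06

SEM = 16.9000*√(1 − 0.8700) ≈ 6.0934
Margin = 1.96 * 6.0934 ≈ 11.9430
Lower limit = 122 − 11.9430 ≈ 110.0570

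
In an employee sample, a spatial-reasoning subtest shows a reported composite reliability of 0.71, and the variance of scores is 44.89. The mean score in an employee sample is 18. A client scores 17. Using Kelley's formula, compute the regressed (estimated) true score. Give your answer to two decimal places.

17.29

T̂ = 0.7100(17) + 0.2900(18) ≈ 17.2900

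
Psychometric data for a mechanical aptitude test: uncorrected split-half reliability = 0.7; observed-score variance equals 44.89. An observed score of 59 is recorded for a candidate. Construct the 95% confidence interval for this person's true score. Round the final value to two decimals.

SD = √44.89 ≈ 6.7000
r_full = 2·0.7 / (1 + 0.7) ≈ 0.8235
SEM = 6.7000*√(1 − 0.8235) ≈ 2.8146
Half-width = 1.96*2.8146 ≈ 5.5165
Interval: (53.4835, 64.5165)

[53.48, 64.52]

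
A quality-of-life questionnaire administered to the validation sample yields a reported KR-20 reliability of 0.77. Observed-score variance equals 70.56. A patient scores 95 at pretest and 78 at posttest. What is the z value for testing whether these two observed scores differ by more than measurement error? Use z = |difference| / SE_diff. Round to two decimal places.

σ = 70.56^(1/2) = 8.40000
SEM = 8.40000 · √(1 − 0.77000) = 8.40000 · √0.23000 ≃ 8.40000 · 0.47958 ≃ 4.02850
SE_diff = √2 · SEM ≃ 5.69716
z = |95 − 78| / 5.69716 = 17 / 5.69716 ≃ 2.98394

2.98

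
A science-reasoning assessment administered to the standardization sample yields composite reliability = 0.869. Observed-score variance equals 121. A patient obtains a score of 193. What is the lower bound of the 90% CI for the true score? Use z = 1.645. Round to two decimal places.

186.45

σ = 121^(1/2) = 11.00000
SEM = 11.00000 * √(1 − 0.86900) = 11.00000 * √0.13100 ≈ 11.00000 * 0.36194 ≈ 3.98133
Margin = 1.645 * 3.98133 ≈ 6.54929
Lower bound: 193 − 6.54929 = 186.45071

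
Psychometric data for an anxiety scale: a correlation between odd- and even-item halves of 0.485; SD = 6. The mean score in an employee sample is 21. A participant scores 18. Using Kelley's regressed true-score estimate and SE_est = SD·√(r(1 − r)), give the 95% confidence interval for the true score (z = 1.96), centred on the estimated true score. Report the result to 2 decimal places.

[13.44, 24.64]

r_full = 2·0.485 / (1 + 0.485) ≈ 0.6532
Estimated true score = 0.6532*18 + (1 − 0.6532)*21 ≈ 19.0404
SE_est = 6.0000*√(0.6532*0.3468) ≈ 2.8557
CI = 19.0404 ± 1.96 * 2.8557 → [13.4432, 24.6376]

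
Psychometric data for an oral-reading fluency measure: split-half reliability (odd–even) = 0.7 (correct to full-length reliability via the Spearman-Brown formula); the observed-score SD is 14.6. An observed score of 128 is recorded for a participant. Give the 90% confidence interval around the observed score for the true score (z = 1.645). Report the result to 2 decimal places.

Full-length reliability (Spearman-Brown) = 2(0.7)/(1+0.7) ≃ 0.8235
SEM = 14.6000 * √(1 − 0.8235) = 14.6000 * √0.1765 ≃ 14.6000 * 0.4201 ≃ 6.1332
Half-width = 1.645*6.1332 ≃ 10.0892
90% CI: 128 ± 10.0892 = [117.9108, 138.0892]

[117.91, 138.09]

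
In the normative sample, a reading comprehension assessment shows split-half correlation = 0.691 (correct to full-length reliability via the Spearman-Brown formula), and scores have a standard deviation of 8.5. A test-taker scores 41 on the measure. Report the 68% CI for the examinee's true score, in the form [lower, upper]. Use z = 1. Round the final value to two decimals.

[37.37, 44.63]

r_full = 2·0.691 / (1 + 0.691) ≃ 0.81727
SEM = 8.50000 · √(1 − 0.81727) = 8.50000 · √0.18273 ≃ 8.50000 · 0.42747 ≃ 3.63351
1 · SEM ≃ 3.63351
Interval: (37.36649, 44.63351)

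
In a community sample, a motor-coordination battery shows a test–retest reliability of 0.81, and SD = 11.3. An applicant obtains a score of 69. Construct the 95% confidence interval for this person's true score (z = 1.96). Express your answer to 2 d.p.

[59.35, 78.65]

SEM = 11.300 × √(1 − 0.810) = 11.300 × √0.190 ≃ 11.300 × 0.436 ≃ 4.926
Half-width = 1.96×4.926 ≃ 9.654
95% CI: 69 ± 9.654 = [59.346, 78.654]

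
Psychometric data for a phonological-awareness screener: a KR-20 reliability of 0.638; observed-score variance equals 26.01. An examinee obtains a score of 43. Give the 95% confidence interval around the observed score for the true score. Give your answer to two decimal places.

σ = 26.01^(1/2) = 5.1000
SEM = 5.1000 × √(1 − 0.6380) = 5.1000 × √0.3620 ≃ 5.1000 × 0.6017 ≃ 3.0685
Half-width = 1.96×3.0685 ≃ 6.0142
CI = 43 ± 6.0142 → [36.9858, 49.0142]

[36.99, 49.01]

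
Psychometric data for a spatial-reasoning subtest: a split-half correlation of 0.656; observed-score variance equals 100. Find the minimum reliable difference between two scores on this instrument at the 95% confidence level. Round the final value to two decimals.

SD = √100 = 10.00000
Full-length reliability (Spearman-Brown) = 2(0.656)/(1+0.656) ≃ 0.79227
SEM = 10.00000*√(1 − 0.79227) ≃ 4.55773
Standard error of the difference = 4.55773·√2 ≃ 6.44561
Minimum reliable difference = 1.96 * SE_diff ≃ 1.96 * 6.44561 ≃ 12.63340

12.63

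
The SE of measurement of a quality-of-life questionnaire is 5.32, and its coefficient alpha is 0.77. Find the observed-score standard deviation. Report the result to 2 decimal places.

σ = SEM·(1 − r)^(−1/2) ≈ 5.32·2.085 ≈ 11.093

11.09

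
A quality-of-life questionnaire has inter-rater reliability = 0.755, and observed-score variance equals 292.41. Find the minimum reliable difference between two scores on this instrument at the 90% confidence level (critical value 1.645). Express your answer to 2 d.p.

SD = √292.41 ≃ 17.1000
The standard error of measurement is 17.1000*√(1 − 0.7550) ≃ 17.1000*0.4950 ≃ 8.4641.
SE_diff = SEM * √2 ≃ 8.4641 * 1.4142 ≃ 11.9700
Smallest detectable difference = 1.645*11.9700 ≃ 19.6907

19.69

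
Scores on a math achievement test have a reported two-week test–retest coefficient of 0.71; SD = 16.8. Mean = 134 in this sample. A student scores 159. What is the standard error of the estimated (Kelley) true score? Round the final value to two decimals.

SE_est = 16.800·√(0.710·0.290) ≃ 7.623

7.62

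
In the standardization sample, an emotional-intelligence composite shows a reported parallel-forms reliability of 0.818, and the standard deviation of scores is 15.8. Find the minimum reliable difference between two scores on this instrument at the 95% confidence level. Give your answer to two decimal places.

The standard error of measurement is 15.80000*√(1 − 0.81800) ≈ 15.80000*0.42661 ≈ 6.74051.
SE_diff = √2 * SEM ≈ 9.53252
Smallest detectable difference = 1.96*9.53252 ≈ 18.68374

18.68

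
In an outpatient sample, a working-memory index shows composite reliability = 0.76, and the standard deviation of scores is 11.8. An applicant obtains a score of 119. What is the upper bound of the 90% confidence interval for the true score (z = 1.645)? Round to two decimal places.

128.51

SEM = 11.8000 * √(1 − 0.7600) = 11.8000 * √0.2400 ≈ 11.8000 * 0.4899 ≈ 5.7808
Half-width = 1.645*5.7808 ≈ 9.5094
Upper limit = 119 + 9.5094 ≈ 128.5094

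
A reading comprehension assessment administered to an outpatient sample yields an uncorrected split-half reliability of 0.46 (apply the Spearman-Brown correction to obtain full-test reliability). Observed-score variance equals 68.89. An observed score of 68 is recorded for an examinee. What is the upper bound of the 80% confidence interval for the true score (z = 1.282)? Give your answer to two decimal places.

SD = √68.89 ≈ 8.3000
r_full = 2·0.46 / (1 + 0.46) ≈ 0.6301
The standard error of measurement is 8.3000·√(1 − 0.6301) ≈ 8.3000·0.6082 ≈ 5.0478.
Half-width = 1.282·5.0478 ≈ 6.4712
Upper limit = 68 + 6.4712 ≈ 74.4712

74.47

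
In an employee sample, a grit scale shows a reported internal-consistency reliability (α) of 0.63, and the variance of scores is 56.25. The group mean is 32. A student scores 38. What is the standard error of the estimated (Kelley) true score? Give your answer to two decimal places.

σ = 56.25^(1/2) = 7.5000
SE_est = 7.5000×√(0.6300×0.3700) ≈ 3.6210

3.62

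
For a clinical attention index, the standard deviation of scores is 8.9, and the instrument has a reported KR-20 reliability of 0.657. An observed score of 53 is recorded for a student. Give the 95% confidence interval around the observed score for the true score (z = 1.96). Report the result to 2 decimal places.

SEM = 8.90000 * √(1 − 0.65700) = 8.90000 * √0.34300 ≃ 8.90000 * 0.58566 ≃ 5.21239
Margin = 1.96 * 5.21239 ≃ 10.21629
95% CI: 53 ± 10.21629 = [42.78371, 63.21629]

[42.78, 63.22]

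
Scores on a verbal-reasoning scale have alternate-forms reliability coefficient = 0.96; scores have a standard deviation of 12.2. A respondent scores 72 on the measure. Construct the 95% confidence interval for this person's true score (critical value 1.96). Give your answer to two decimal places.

[67.22, 76.78]

SEM = 12.2000 · √(1 − 0.9600) = 12.2000 · √0.0400 ≈ 12.2000 · 0.2000 ≈ 2.4400
Half-width = 1.96·2.4400 ≈ 4.7824
Interval: (67.2176, 76.7824)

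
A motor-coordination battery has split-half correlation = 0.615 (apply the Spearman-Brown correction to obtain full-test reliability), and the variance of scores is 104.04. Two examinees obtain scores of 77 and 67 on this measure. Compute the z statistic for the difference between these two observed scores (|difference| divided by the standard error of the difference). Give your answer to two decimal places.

1.42

SD = √104.04 ≈ 10.200
Full-length reliability (Spearman-Brown) = 2(0.615)/(1+0.615) ≈ 0.762
SEM = 10.200×√(1 − 0.762) ≈ 4.980
SE_diff = SEM × √2 ≈ 4.980 × 1.414 ≈ 7.043
z = 10 / 7.043 ≈ 1.420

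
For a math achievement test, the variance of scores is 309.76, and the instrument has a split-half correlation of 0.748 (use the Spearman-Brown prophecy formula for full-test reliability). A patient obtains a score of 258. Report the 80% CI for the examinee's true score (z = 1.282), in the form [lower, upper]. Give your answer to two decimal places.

[249.43, 266.57]

σ = 309.76^(1/2) = 17.60000
r_full = 2·0.748 / (1 + 0.748) ≈ 0.85584
The standard error of measurement is 17.60000·√(1 − 0.85584) ≈ 17.60000·0.37969 ≈ 6.68255.
1.282 · SEM ≈ 8.56703
CI = 258 ± 8.56703 → [249.43297, 266.56703]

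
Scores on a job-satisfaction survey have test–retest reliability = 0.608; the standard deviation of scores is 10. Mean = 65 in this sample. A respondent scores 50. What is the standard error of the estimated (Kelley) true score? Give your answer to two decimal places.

SE_est = 10.0000·√[r(1 − r)] ≃ 4.8820

4.88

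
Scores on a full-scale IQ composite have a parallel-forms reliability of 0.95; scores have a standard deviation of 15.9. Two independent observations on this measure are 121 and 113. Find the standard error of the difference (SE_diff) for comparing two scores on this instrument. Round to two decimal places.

5.03

SEM = 15.9000 · √(1 − 0.9500) = 15.9000 · √0.0500 ≈ 15.9000 · 0.2236 ≈ 3.5553
SE_diff = SEM · √2 ≈ 3.5553 · 1.4142 ≈ 5.0280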